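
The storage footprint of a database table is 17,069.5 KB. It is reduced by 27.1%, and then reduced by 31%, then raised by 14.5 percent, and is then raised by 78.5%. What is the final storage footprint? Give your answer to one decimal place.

17,548.5 KB

Each change multiplies by a factor: 0.729 × 0.69 × 1.145 × 1.785 = 1.02806441325.
17,069.5 × 1.02806441325 = 17548.545501970875 ≈ 17,548.5.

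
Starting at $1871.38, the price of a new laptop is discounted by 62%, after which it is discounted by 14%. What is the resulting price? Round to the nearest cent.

$611.57

Each change multiplies by a factor: 0.38 × 0.86 = 0.3268.
$1871.38 × 0.3268 = $611.566984 ≈ $611.57.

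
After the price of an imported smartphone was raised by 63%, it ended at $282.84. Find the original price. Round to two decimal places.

$173.52

The overall multiplier applied was 1.63.
So the original price was $282.84 ÷ 1.63 ≈ $173.52.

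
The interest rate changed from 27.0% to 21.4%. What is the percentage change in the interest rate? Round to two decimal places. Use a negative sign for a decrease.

-20.74%

The change is 21.4 − 27.0 = -5.6 percentage points.
Relative to the original 27.0%, that is -5.6 ÷ 27.0 ≈ -20.74%.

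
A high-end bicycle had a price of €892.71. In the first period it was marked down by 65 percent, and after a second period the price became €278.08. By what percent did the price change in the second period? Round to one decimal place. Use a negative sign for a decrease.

-11.0%

After the first period: €892.71 × 0.35 = €312.4485.
Second-period multiplier: €278.08 ÷ €312.4485 ≈ 0.89.
That is a change of -11.0%.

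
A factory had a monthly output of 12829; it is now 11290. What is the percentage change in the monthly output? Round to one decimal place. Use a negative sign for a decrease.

-12.0%

Change: 11290 − 12829 = -1539.
Relative to the original: -1539 ÷ 12829 ≈ -12.0%.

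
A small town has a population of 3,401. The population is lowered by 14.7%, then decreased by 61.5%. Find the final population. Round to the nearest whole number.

Each change multiplies by a factor: 0.853 × 0.385 = 0.328405.
3,401 × 0.328405 = 1116.905405 ≈ 1,117.

1,117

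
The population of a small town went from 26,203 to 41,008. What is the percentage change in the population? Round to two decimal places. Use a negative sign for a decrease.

Change: 41,008 − 26,203 = 14,805.
Relative to the original: 14,805 ÷ 26,203 ≈ 56.50%.

56.50%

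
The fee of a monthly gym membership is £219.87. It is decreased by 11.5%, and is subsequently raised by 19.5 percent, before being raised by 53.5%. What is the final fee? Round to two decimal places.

£356.93

11.5% decrease: £219.87 × 0.885 = £194.58495.
After the 19.5% increase: £194.58495 × 1.195 = £232.52901525.
After the 53.5% increase: £232.52901525 × 1.535 = £356.93203840875 ≈ £356.93.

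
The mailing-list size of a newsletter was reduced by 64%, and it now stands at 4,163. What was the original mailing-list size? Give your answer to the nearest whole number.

11,564

The overall multiplier applied was 0.36.
So the original mailing-list size was 4,163 ÷ 0.36 ≈ 11,564.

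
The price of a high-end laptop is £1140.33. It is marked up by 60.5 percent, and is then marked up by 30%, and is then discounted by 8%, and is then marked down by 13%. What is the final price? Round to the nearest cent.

After the 60.5% increase: £1140.33 × 1.605 = £1830.22965.
30% increase: £1830.22965 × 1.3 = £2379.298545.
8% decrease: £2379.298545 × 0.92 = £2188.9546614.
Apply the 13% decrease: £2188.9546614 × 0.87 = £1904.390555418 ≈ £1904.39.

£1904.39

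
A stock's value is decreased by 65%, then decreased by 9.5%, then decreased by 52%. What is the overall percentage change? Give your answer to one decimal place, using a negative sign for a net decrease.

A 65% decrease multiplies by 0.35.
Then a 9.5% decrease: 0.35 × 0.905 = 0.31675.
Then a 52% decrease: 0.31675 × 0.48 = 0.15204.
Overall factor 0.15204, i.e. -84.8%.

-84.8%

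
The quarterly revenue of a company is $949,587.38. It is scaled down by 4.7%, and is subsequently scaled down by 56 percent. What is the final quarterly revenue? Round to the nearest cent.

After the 4.7% decrease: $949,587.38 × 0.953 = $904956.77314.
56% decrease: $904956.77314 × 0.44 = $398180.9801816 ≈ $398,180.98.

$398,180.98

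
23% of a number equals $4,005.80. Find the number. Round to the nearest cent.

$4,005.80 ÷ 0.23 ≈ $17,416.52.

$17,416.52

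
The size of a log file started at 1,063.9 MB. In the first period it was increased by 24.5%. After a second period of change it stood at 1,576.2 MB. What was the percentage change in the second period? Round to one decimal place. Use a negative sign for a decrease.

19.0%

After the first period: 1,063.9 × 1.245 = 1324.5555.
Second-period multiplier: 1,576.2 ÷ 1324.5555 ≈ 1.18998.
That is a change of 19.0%.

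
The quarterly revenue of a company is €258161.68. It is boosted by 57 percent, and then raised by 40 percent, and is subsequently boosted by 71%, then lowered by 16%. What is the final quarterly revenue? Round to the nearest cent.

After the 57% increase: €258161.68 × 1.57 = €405313.8376.
40% increase: €405313.8376 × 1.4 = €567439.37264.
After the 71% increase: €567439.37264 × 1.71 = €970321.3272144.
16% decrease: €970321.3272144 × 0.84 = €815069.914860096 ≈ €815069.91.

€815069.91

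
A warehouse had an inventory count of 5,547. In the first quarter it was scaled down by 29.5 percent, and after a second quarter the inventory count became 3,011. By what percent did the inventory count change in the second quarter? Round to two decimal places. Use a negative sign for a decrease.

After the first quarter: 5,547 × 0.705 = 3910.635.
Second-quarter multiplier: 3,011 ÷ 3910.635 ≈ 0.769952.
That is a change of -23.00%.

-23.00%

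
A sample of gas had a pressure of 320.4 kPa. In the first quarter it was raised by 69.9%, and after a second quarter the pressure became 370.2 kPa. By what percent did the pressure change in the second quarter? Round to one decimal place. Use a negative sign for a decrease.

After the first quarter: 320.4 × 1.699 = 544.3596.
Second-quarter multiplier: 370.2 ÷ 544.3596 ≈ 0.68007.
That is a change of -32.0%.

-32.0%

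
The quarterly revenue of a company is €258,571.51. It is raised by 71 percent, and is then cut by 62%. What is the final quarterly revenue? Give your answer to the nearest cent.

71% increase: €258,571.51 × 1.71 = €442157.2821.
62% decrease: €442157.2821 × 0.38 = €168019.767198 ≈ €168,019.77.

€168,019.77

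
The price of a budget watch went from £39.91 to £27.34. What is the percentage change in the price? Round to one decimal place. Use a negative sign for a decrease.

-31.5%

Change: £27.34 − £39.91 = -£12.57.
Relative to the original: -£12.57 ÷ £39.91 ≈ -31.5%.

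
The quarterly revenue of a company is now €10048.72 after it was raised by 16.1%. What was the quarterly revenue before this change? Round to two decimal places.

The overall multiplier applied was 1.161.
So the original quarterly revenue was €10048.72 ÷ 1.161 ≈ €8655.23.

€8655.23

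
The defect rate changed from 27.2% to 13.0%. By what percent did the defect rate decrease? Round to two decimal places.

The change is 13.0 − 27.2 = -14.2 percentage points.
Relative to the original 27.2%, that is -14.2 ÷ 27.2 ≈ -52.21%.
So the defect rate fell by 52.21%.

52.21%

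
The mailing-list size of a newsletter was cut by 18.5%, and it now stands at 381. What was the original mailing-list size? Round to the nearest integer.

467

The overall multiplier applied was 0.815.
So the original mailing-list size was 381 ÷ 0.815 ≈ 467.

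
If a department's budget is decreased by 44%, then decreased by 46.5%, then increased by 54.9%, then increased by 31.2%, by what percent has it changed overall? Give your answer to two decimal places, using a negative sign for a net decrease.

The combined multiplier is 0.56 × 0.535 × 1.549 × 1.312 = 0.6088734848.
That corresponds to a decrease of 39.11%.

-39.11%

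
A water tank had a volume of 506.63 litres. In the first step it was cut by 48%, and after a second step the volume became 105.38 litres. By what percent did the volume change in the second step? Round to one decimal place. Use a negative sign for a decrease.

After the first step: 506.63 × 0.52 = 263.4476.
Second-step multiplier: 105.38 ÷ 263.4476 ≈ 0.4.
That is a change of -60.0%.

-60.0%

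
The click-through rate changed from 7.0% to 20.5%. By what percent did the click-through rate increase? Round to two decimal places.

The change is 20.5 − 7.0 = 13.5 percentage points.
Relative to the original 7.0%, that is 13.5 ÷ 7.0 ≈ 192.86%.
So the click-through rate rose by 192.86%.

192.86%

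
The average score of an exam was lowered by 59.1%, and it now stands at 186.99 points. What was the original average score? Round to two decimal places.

The overall multiplier applied was 0.409.
So the original average score was 186.99 ÷ 0.409 ≈ 457.19 points.

457.19 points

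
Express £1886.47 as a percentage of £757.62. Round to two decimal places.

£1886.47 ÷ £757.62 ≈ 249.00%.

249.00%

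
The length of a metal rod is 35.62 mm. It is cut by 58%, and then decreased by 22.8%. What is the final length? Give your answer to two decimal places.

58% decrease: 35.62 × 0.42 = 14.9604.
After the 22.8% decrease: 14.9604 × 0.772 = 11.5494288 ≈ 11.55.

11.55 mm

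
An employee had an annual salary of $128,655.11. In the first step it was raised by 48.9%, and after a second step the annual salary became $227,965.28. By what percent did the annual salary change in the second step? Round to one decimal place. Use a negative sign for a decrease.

After the first step: $128,655.11 × 1.489 = $191567.45879.
Second-step multiplier: $227,965.28 ÷ $191567.45879 ≈ 1.19.
That is a change of 19.0%.

19.0%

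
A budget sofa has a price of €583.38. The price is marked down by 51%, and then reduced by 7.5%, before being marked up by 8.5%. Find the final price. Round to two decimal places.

Each change multiplies by a factor: 0.49 × 0.925 × 1.085 = 0.49177625.
€583.38 × 0.49177625 = €286.892428725 ≈ €286.89.

€286.89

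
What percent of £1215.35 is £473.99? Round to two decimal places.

39.00%

£473.99 ÷ £1215.35 ≈ 39.00%.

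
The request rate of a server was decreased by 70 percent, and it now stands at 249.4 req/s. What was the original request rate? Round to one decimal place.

The overall multiplier applied was 0.3.
So the original request rate was 249.4 ÷ 0.3 ≈ 831.3 req/s.

831.3 req/s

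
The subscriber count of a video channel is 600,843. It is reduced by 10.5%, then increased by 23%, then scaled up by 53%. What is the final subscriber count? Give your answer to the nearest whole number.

Apply the 10.5% decrease: 600,843 × 0.895 = 537754.485.
After the 23% increase: 537754.485 × 1.23 = 661438.01655.
Apply the 53% increase: 661438.01655 × 1.53 = 1012000.1653215 ≈ 1,012,000.

1,012,000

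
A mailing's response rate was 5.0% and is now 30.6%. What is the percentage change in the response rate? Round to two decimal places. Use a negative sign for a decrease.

512.00%

The change is 30.6 − 5.0 = 25.6 percentage points.
Relative to the original 5.0%, that is 25.6 ÷ 5.0 = 512.00%.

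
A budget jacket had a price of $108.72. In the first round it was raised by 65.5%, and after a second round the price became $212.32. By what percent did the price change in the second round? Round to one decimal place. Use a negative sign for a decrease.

18.0%

After the first round: $108.72 × 1.655 = $179.9316.
Second-round multiplier: $212.32 ÷ $179.9316 ≈ 1.18.
That is a change of 18.0%.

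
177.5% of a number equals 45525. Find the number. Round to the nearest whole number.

45525 ÷ 1.775 ≈ 25648.

25648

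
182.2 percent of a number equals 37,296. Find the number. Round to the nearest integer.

37,296 ÷ 1.822 ≈ 20,470.

20,470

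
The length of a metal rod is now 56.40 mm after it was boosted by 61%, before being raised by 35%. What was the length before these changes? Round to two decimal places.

The overall multiplier applied was 1.61 × 1.35 = 2.1735.
So the original length was 56.40 ÷ 2.1735 ≈ 25.95 mm.

25.95 mm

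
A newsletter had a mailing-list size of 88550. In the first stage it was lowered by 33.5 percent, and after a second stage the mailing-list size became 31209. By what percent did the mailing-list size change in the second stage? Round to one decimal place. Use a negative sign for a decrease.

After the first stage: 88550 × 0.665 = 58885.75.
Second-stage multiplier: 31209 ÷ 58885.75 ≈ 0.52999.
That is a change of -47.0%.

-47.0%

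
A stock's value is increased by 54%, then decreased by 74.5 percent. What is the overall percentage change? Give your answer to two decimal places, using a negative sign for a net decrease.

The combined multiplier is 1.54 × 0.255 = 0.3927.
That corresponds to a decrease of 60.73%.

-60.73%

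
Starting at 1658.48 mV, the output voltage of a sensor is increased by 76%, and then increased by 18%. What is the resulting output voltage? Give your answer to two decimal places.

76% increase: 1658.48 × 1.76 = 2918.9248.
After the 18% increase: 2918.9248 × 1.18 = 3444.331264 ≈ 3444.33.

3444.33 mV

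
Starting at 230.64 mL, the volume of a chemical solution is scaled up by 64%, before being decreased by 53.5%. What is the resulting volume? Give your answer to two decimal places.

175.89 mL

Each change multiplies by a factor: 1.64 × 0.465 = 0.7626.
230.64 × 0.7626 = 175.886064 ≈ 175.89.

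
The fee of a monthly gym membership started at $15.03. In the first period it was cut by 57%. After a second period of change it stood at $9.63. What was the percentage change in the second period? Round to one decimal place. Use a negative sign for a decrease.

49.0%

After the first period: $15.03 × 0.43 = $6.4629.
Second-period multiplier: $9.63 ÷ $6.4629 ≈ 1.49004.
That is a change of 49.0%.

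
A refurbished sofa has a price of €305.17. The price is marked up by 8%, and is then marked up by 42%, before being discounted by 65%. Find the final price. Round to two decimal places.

Each change multiplies by a factor: 1.08 × 1.42 × 0.35 = 0.53676.
€305.17 × 0.53676 = €163.8030492 ≈ €163.80.

€163.80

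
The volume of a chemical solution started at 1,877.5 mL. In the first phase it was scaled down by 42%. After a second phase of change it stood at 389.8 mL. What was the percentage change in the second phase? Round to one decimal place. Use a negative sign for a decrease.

After the first phase: 1,877.5 × 0.58 = 1088.95.
Second-phase multiplier: 389.8 ÷ 1088.95 ≈ 0.35796.
That is a change of -64.2%.

-64.2%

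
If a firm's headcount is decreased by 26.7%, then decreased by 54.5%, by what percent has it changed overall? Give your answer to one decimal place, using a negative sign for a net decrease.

The combined multiplier is 0.733 × 0.455 = 0.333515.
That corresponds to a decrease of 66.6%.

-66.6%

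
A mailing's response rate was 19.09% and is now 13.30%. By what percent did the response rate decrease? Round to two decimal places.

The change is 13.30 − 19.09 = -5.79 percentage points.
Relative to the original 19.09%, that is -5.79 ÷ 19.09 ≈ -30.33%.
So the response rate fell by 30.33%.

30.33%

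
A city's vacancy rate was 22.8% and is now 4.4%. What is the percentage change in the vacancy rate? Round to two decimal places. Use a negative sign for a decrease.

The change is 4.4 − 22.8 = -18.4 percentage points.
Relative to the original 22.8%, that is -18.4 ÷ 22.8 ≈ -80.70%.

-80.70%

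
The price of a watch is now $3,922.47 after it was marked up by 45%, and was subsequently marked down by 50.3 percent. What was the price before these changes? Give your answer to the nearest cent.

The overall multiplier applied was 1.45 × 0.497 = 0.72065.
So the original price was $3,922.47 ÷ 0.72065 ≈ $5,442.96.

$5,442.96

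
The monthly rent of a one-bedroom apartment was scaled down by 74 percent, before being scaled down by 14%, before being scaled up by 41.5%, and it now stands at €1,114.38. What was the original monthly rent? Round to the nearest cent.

€3,522.13

The overall multiplier applied was 0.26 × 0.86 × 1.415 = 0.316394.
So the original monthly rent was €1,114.38 ÷ 0.316394 ≈ €3,522.13.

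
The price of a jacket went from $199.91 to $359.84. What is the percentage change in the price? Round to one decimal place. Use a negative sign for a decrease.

80.0%

Change: $359.84 − $199.91 = $159.93.
Relative to the original: $159.93 ÷ $199.91 ≈ 80.0%.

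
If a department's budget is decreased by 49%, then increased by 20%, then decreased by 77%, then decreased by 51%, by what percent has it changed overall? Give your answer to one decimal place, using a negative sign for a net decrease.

-93.1%

A 49% decrease multiplies by 0.51.
Then a 20% increase: 0.51 × 1.2 = 0.612.
Then a 77% decrease: 0.612 × 0.23 = 0.14076.
Then a 51% decrease: 0.14076 × 0.49 = 0.0689724.
Overall factor 0.0689724, i.e. -93.1%.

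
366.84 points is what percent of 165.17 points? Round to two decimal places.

366.84 points ÷ 165.17 points ≈ 222.10%.

222.10%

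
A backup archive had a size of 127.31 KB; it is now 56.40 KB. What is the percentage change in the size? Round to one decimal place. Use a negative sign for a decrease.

-55.7%

Change: 56.40 − 127.31 = -70.91.
Relative to the original: -70.91 ÷ 127.31 ≈ -55.7%.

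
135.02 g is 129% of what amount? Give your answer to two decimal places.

135.02 g ÷ 1.29 ≈ 104.67 g.

104.67 g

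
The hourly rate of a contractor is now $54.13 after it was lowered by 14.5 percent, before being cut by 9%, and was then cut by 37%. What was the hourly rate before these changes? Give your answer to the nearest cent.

$110.43

Undoing the 37% decrease: $54.13 ÷ 0.63 ≈ $85.920635.
Undoing the 9% decrease: $85.920635 ÷ 0.91 ≈ $94.41828.
Undoing the 14.5% decrease: $94.41828 ÷ 0.855 ≈ $110.43.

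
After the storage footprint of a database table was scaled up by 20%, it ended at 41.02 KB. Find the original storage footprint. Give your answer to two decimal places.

34.18 KB

The overall multiplier applied was 1.2.
So the original storage footprint was 41.02 ÷ 1.2 ≈ 34.18 KB.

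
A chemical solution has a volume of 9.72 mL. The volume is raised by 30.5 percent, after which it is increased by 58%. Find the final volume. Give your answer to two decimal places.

Each change multiplies by a factor: 1.305 × 1.58 = 2.0619.
9.72 × 2.0619 = 20.041668 ≈ 20.04.

20.04 mL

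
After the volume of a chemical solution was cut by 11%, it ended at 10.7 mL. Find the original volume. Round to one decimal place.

The overall multiplier applied was 0.89.
So the original volume was 10.7 ÷ 0.89 ≈ 12.0 mL.

12.0 mL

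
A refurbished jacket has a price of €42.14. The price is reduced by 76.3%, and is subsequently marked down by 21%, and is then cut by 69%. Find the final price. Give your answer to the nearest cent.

€2.45

After the 76.3% decrease: €42.14 × 0.237 = €9.98718.
Apply the 21% decrease: €9.98718 × 0.79 = €7.8898722.
After the 69% decrease: €7.8898722 × 0.31 = €2.445860382 ≈ €2.45.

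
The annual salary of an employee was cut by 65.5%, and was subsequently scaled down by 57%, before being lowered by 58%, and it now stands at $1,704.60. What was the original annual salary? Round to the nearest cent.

Undoing the 58% decrease: $1,704.60 ÷ 0.42 ≈ $4058.571429.
Undoing the 57% decrease: $4058.571429 ÷ 0.43 ≈ $9438.538207.
Undoing the 65.5% decrease: $9438.538207 ÷ 0.345 ≈ $27,358.08.

$27,358.08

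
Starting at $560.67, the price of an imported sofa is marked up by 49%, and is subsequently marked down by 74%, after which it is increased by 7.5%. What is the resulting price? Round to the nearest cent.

$233.49

Each change multiplies by a factor: 1.49 × 0.26 × 1.075 = 0.416455.
$560.67 × 0.416455 = $233.49382485 ≈ $233.49.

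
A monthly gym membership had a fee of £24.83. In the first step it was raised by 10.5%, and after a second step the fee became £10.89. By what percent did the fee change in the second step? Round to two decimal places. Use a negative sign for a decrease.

-60.31%

After the first step: £24.83 × 1.105 = £27.43715.
Second-step multiplier: £10.89 ÷ £27.43715 ≈ 0.396907.
That is a change of -60.31%.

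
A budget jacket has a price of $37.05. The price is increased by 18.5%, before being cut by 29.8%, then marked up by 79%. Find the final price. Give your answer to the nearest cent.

Apply the 18.5% increase: $37.05 × 1.185 = $43.90425.
Apply the 29.8% decrease: $43.90425 × 0.702 = $30.8207835.
After the 79% increase: $30.8207835 × 1.79 = $55.169202465 ≈ $55.17.

$55.17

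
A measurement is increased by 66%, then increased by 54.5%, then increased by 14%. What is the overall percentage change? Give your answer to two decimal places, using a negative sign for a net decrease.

192.38%

A 66% increase multiplies by 1.66.
Then a 54.5% increase: 1.66 × 1.545 = 2.5647.
Then a 14% increase: 2.5647 × 1.14 = 2.923758.
Overall factor 2.923758, i.e. 192.38%.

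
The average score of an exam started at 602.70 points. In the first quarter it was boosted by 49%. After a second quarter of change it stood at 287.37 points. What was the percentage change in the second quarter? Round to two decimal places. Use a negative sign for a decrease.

After the first quarter: 602.70 × 1.49 = 898.023.
Second-quarter multiplier: 287.37 ÷ 898.023 ≈ 0.320003.
That is a change of -68.00%.

-68.00%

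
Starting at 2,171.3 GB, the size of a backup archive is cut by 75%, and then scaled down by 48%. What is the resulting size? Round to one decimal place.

Each change multiplies by a factor: 0.25 × 0.52 = 0.13.
2,171.3 × 0.13 = 282.269 ≈ 282.3.

282.3 GB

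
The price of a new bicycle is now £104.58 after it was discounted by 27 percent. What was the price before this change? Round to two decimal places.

£143.26

The overall multiplier applied was 0.73.
So the original price was £104.58 ÷ 0.73 ≈ £143.26.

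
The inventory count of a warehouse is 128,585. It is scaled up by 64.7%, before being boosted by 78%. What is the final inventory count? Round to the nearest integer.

376,968

Each change multiplies by a factor: 1.647 × 1.78 = 2.93166.
128,585 × 2.93166 = 376967.5011 ≈ 376,968.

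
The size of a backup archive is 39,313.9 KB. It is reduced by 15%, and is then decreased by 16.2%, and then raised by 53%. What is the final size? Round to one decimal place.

42,845.0 KB

Each change multiplies by a factor: 0.85 × 0.838 × 1.53 = 1.089819.
39,313.9 × 1.089819 = 42845.0351841 ≈ 42,845.0.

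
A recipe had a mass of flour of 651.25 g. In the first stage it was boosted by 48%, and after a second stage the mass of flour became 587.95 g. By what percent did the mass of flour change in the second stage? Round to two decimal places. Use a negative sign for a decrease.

-39.00%

After the first stage: 651.25 × 1.48 = 963.85.
Second-stage multiplier: 587.95 ÷ 963.85 ≈ 0.610002.
That is a change of -39.00%.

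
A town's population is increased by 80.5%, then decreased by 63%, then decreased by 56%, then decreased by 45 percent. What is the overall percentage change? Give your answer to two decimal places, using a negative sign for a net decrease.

The combined multiplier is 1.805 × 0.37 × 0.44 × 0.55 = 0.1616197.
That corresponds to a decrease of 83.84%.

-83.84%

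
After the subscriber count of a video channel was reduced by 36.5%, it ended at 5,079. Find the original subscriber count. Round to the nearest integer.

7,998

The overall multiplier applied was 0.635.
So the original subscriber count was 5,079 ÷ 0.635 ≈ 7,998.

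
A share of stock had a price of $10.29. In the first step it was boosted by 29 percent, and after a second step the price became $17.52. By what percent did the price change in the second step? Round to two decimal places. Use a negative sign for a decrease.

After the first step: $10.29 × 1.29 = $13.2741.
Second-step multiplier: $17.52 ÷ $13.2741 ≈ 1.319863.
That is a change of 31.99%.

31.99%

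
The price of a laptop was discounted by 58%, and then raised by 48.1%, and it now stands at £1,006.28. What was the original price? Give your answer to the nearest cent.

The overall multiplier applied was 0.42 × 1.481 = 0.62202.
So the original price was £1,006.28 ÷ 0.62202 ≈ £1,617.76.

£1,617.76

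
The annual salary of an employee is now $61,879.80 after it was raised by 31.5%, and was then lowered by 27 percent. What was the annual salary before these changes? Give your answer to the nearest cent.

$64,461.48

The overall multiplier applied was 1.315 × 0.73 = 0.95995.
So the original annual salary was $61,879.80 ÷ 0.95995 ≈ $64,461.48.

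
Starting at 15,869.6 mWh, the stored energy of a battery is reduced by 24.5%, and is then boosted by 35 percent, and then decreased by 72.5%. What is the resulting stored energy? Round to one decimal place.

Each change multiplies by a factor: 0.755 × 1.35 × 0.275 = 0.28029375.
15,869.6 × 0.28029375 = 4448.149695 ≈ 4,448.1.

4,448.1 mWh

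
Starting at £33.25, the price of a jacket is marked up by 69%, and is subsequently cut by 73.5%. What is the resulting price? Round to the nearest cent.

£14.89

Each change multiplies by a factor: 1.69 × 0.265 = 0.44785.
£33.25 × 0.44785 = £14.8910125 ≈ £14.89.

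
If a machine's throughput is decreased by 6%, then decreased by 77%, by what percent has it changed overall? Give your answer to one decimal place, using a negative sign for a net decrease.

The combined multiplier is 0.94 × 0.23 = 0.2162.
That corresponds to a decrease of 78.4%.

-78.4%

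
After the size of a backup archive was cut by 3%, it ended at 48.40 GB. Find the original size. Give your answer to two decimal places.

49.90 GB

The overall multiplier applied was 0.97.
So the original size was 48.40 ÷ 0.97 ≈ 49.90 GB.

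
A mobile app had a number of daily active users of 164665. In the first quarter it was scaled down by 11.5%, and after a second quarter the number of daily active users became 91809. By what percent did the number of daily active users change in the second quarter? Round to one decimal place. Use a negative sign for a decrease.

After the first quarter: 164665 × 0.885 = 145728.525.
Second-quarter multiplier: 91809 ÷ 145728.525 ≈ 0.63.
That is a change of -37.0%.

-37.0%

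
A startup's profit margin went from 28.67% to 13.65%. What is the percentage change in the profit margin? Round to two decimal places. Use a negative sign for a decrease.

-52.39%

The change is 13.65 − 28.67 = -15.02 percentage points.
Relative to the original 28.67%, that is -15.02 ÷ 28.67 ≈ -52.39%.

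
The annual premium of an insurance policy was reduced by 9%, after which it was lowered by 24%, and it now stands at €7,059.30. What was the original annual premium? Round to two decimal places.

The overall multiplier applied was 0.91 × 0.76 = 0.6916.
So the original annual premium was €7,059.30 ÷ 0.6916 ≈ €10,207.20.

€10,207.20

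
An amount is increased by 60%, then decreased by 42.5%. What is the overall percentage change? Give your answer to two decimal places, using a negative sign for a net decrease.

-8.00%

The combined multiplier is 1.6 × 0.575 = 0.92.
That corresponds to a decrease of 8.00%.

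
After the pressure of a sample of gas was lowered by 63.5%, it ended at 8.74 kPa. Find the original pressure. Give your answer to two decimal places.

The overall multiplier applied was 0.365.
So the original pressure was 8.74 ÷ 0.365 ≈ 23.95 kPa.

23.95 kPa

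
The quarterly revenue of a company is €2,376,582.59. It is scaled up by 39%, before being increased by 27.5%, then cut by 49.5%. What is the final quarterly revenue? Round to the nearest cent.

Apply the 39% increase: €2,376,582.59 × 1.39 = €3303449.8001.
27.5% increase: €3303449.8001 × 1.275 = €4211898.4951275.
Apply the 49.5% decrease: €4211898.4951275 × 0.505 = €2127008.7400393875 ≈ €2,127,008.74.

€2,127,008.74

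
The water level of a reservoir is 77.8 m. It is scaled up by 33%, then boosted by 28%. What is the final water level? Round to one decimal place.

After the 33% increase: 77.8 × 1.33 = 103.474.
After the 28% increase: 103.474 × 1.28 = 132.44672 ≈ 132.4.

132.4 m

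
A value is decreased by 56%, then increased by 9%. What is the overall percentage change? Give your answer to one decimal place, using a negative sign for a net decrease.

A 56% decrease multiplies by 0.44.
Then a 9% increase: 0.44 × 1.09 = 0.4796.
Overall factor 0.4796, i.e. -52.0%.

-52.0%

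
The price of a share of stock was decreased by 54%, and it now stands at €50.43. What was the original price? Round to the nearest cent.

The overall multiplier applied was 0.46.
So the original price was €50.43 ÷ 0.46 ≈ €109.63.

€109.63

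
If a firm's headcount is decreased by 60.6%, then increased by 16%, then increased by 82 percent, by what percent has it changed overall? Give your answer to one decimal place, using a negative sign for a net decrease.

-16.8%

The combined multiplier is 0.394 × 1.16 × 1.82 = 0.8318128.
That corresponds to a decrease of 16.8%.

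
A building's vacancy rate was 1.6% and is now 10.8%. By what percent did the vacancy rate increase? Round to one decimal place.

The change is 10.8 − 1.6 = 9.2 percentage points.
Relative to the original 1.6%, that is 9.2 ÷ 1.6 = 575.0%.
So the vacancy rate rose by 575.0%.

575.0%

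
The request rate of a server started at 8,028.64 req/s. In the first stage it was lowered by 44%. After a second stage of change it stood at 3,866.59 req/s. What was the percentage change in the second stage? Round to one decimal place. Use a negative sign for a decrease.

After the first stage: 8,028.64 × 0.56 = 4496.0384.
Second-stage multiplier: 3,866.59 ÷ 4496.0384 ≈ 0.86.
That is a change of -14.0%.

-14.0%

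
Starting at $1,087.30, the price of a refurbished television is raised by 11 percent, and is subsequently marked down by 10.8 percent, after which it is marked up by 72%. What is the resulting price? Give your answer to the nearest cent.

11% increase: $1,087.30 × 1.11 = $1206.903.
After the 10.8% decrease: $1206.903 × 0.892 = $1076.557476.
After the 72% increase: $1076.557476 × 1.72 = $1851.67885872 ≈ $1,851.68.

$1,851.68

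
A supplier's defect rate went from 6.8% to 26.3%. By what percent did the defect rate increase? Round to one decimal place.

286.8%

The change is 26.3 − 6.8 = 19.5 percentage points.
Relative to the original 6.8%, that is 19.5 ÷ 6.8 ≈ 286.8%.
So the defect rate rose by 286.8%.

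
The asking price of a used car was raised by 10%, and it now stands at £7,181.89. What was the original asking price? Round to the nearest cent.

£6,528.99

The overall multiplier applied was 1.1.
So the original asking price was £7,181.89 ÷ 1.1 ≈ £6,528.99.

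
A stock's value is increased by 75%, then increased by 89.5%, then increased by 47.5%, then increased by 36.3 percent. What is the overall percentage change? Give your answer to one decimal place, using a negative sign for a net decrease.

566.7%

The combined multiplier is 1.75 × 1.895 × 1.475 × 1.363 = 6.66707190625.
That corresponds to an increase of 566.7%.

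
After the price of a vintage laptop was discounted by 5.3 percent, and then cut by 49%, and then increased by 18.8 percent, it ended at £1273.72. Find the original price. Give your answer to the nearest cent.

Undoing the 18.8% increase: £1273.72 ÷ 1.188 ≈ £1072.154882.
Undoing the 49% decrease: £1072.154882 ÷ 0.51 ≈ £2102.264475.
Undoing the 5.3% decrease: £2102.264475 ÷ 0.947 ≈ £2219.92.

£2219.92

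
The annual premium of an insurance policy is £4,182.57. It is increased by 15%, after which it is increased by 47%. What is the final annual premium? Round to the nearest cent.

£7,070.63

Each change multiplies by a factor: 1.15 × 1.47 = 1.6905.
£4,182.57 × 1.6905 = £7070.634585 ≈ £7,070.63.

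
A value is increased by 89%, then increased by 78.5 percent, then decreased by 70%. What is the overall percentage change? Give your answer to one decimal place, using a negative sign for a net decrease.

An 89% increase multiplies by 1.89.
Then a 78.5% increase: 1.89 × 1.785 = 3.37365.
Then a 70% decrease: 3.37365 × 0.3 = 1.012095.
Overall factor 1.012095, i.e. 1.2%.

1.2%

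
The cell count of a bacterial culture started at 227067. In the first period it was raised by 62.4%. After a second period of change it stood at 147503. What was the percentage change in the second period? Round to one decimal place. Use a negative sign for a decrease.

After the first period: 227067 × 1.624 = 368756.808.
Second-period multiplier: 147503 ÷ 368756.808 ≈ 0.4.
That is a change of -60.0%.

-60.0%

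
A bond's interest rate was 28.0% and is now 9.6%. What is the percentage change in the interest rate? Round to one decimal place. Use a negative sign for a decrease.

-65.7%

The change is 9.6 − 28.0 = -18.4 percentage points.
Relative to the original 28.0%, that is -18.4 ÷ 28.0 ≈ -65.7%.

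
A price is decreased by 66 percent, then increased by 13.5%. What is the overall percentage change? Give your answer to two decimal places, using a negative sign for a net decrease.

-61.41%

A 66% decrease multiplies by 0.34.
Then a 13.5% increase: 0.34 × 1.135 = 0.3859.
Overall factor 0.3859, i.e. -61.41%.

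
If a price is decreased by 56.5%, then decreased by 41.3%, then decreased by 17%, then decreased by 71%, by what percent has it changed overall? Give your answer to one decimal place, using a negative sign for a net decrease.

-93.9%

The combined multiplier is 0.435 × 0.587 × 0.83 × 0.29 = 0.0614615415.
That corresponds to a decrease of 93.9%.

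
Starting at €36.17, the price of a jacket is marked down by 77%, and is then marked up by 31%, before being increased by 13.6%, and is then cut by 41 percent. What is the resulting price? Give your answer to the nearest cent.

Apply the 77% decrease: €36.17 × 0.23 = €8.3191.
31% increase: €8.3191 × 1.31 = €10.898021.
After the 13.6% increase: €10.898021 × 1.136 = €12.380151856.
After the 41% decrease: €12.380151856 × 0.59 = €7.30428959504 ≈ €7.30.

€7.30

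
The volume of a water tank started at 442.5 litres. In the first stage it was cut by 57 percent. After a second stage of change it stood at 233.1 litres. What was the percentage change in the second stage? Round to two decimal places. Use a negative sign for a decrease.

After the first stage: 442.5 × 0.43 = 190.275.
Second-stage multiplier: 233.1 ÷ 190.275 ≈ 1.225069.
That is a change of 22.51%.

22.51%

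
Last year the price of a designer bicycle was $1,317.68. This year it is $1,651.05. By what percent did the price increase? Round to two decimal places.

25.30%

Change: $1,651.05 − $1,317.68 = $333.37.
Relative to the original: $333.37 ÷ $1,317.68 ≈ 25.30%.
So the price increased by 25.30%.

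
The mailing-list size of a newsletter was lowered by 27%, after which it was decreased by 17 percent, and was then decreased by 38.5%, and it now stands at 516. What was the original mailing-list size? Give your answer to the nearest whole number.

Undoing the 38.5% decrease: 516 ÷ 0.615 ≈ 839.02439.
Undoing the 17% decrease: 839.02439 ÷ 0.83 ≈ 1010.872759.
Undoing the 27% decrease: 1010.872759 ÷ 0.73 ≈ 1,385.

1,385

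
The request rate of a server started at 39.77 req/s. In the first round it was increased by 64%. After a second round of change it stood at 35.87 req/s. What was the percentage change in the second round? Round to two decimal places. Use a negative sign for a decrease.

After the first round: 39.77 × 1.64 = 65.2228.
Second-round multiplier: 35.87 ÷ 65.2228 ≈ 0.549961.
That is a change of -45.00%.

-45.00%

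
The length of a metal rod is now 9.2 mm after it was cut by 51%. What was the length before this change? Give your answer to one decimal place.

The overall multiplier applied was 0.49.
So the original length was 9.2 ÷ 0.49 ≈ 18.8 mm.

18.8 mm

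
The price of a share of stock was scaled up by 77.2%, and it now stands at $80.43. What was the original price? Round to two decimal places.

$45.39

The overall multiplier applied was 1.772.
So the original price was $80.43 ÷ 1.772 ≈ $45.39.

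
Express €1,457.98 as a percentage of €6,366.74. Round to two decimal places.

€1,457.98 ÷ €6,366.74 ≈ 22.90%.

22.90%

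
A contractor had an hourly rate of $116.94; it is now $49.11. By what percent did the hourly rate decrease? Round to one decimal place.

58.0%

Change: $49.11 − $116.94 = -$67.83.
Relative to the original: -$67.83 ÷ $116.94 ≈ -58.0%.
So the hourly rate decreased by 58.0%.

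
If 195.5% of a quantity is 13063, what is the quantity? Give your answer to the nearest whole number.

6682

13063 ÷ 1.955 ≈ 6682.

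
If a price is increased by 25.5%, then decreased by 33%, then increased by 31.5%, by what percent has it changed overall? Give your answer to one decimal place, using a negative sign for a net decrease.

10.6%

The combined multiplier is 1.255 × 0.67 × 1.315 = 1.10571775.
That corresponds to an increase of 10.6%.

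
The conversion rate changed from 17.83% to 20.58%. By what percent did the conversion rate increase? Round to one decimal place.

The change is 20.58 − 17.83 = 2.75 percentage points.
Relative to the original 17.83%, that is 2.75 ÷ 17.83 ≈ 15.4%.
So the conversion rate rose by 15.4%.

15.4%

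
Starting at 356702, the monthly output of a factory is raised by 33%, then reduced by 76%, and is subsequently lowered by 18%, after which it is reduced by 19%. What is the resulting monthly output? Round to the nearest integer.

Apply the 33% increase: 356702 × 1.33 = 474413.66.
76% decrease: 474413.66 × 0.24 = 113859.2784.
After the 18% decrease: 113859.2784 × 0.82 = 93364.608288.
After the 19% decrease: 93364.608288 × 0.81 = 75625.33271328 ≈ 75625.

75625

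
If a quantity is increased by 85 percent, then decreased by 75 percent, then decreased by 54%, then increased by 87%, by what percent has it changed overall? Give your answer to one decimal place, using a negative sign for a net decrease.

The combined multiplier is 1.85 × 0.25 × 0.46 × 1.87 = 0.3978425.
That corresponds to a decrease of 60.2%.

-60.2%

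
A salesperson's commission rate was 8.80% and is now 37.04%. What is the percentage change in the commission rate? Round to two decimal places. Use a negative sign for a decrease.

The change is 37.04 − 8.80 = 28.24 percentage points.
Relative to the original 8.80%, that is 28.24 ÷ 8.80 ≈ 320.91%.

320.91%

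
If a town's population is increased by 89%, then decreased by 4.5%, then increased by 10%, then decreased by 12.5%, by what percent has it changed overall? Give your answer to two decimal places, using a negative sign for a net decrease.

The combined multiplier is 1.89 × 0.955 × 1.1 × 0.875 = 1.737264375.
That corresponds to an increase of 73.73%.

73.73%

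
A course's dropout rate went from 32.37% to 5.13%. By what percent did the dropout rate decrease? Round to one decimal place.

The change is 5.13 − 32.37 = -27.24 percentage points.
Relative to the original 32.37%, that is -27.24 ÷ 32.37 ≈ -84.2%.
So the dropout rate fell by 84.2%.

84.2%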